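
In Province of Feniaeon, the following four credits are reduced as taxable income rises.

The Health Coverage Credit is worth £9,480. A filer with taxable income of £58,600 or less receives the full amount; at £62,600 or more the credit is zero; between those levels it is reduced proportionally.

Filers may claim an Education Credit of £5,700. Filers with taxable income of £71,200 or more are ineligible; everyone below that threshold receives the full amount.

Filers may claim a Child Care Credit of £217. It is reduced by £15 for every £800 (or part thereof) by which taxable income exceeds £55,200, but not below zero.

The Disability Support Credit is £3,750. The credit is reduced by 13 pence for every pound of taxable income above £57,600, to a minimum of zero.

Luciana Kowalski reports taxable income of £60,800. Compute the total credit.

Health Coverage Credit: £60,800 is £2,200 into a £4,000 phase-out range, leaving 1,800/4,000 of the credit: £9,480 × 1,800/4,000 = £4,266.
Education Credit: £60,800 is below the £71,200 cutoff, so the full £5,700 applies.
Child Care Credit: income exceeds £55,200 by £5,600, which is 7 full-or-partial £800 increments; reduction = 7 × £15 = £105, leaving £112.
Disability Support Credit: 13% of the £3,200 excess over £57,600 is £416; credit = £3,750 − £416 = £3,334.
Total: £4,266 + £5,700 + £112 + £3,334 = £13,412.

£13,412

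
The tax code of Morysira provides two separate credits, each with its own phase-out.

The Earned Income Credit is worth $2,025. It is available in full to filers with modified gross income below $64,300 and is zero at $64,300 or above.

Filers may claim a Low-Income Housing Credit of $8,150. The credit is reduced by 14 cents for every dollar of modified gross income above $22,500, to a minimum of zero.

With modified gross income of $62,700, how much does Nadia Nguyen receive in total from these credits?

$4,547

Earned Income Credit: $62,700 is below the $64,300 cutoff, so the full $2,025 applies.
Low-Income Housing Credit: 14% of the $40,200 excess over $22,500 is $5,628; credit = $8,150 − $5,628 = $2,522.
Total: $2,025 + $2,522 = $4,547.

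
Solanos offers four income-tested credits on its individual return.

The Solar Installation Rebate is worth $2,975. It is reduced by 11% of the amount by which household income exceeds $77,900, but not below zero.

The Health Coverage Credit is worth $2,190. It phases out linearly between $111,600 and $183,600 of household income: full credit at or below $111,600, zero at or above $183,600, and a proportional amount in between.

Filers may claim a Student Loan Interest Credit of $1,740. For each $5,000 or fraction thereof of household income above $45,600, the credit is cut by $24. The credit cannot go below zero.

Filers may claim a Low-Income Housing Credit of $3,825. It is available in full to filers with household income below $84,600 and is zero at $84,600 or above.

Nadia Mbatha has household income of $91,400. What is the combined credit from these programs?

Solar Installation Rebate: 11% of the $13,500 excess over $77,900 is $1,485; credit = $2,975 − $1,485 = $1,490.
Health Coverage Credit: $91,400 is at or below the $111,600 threshold, so the full $2,190 applies.
Student Loan Interest Credit: income exceeds $45,600 by $45,800, which is 10 full-or-partial $5,000 increments; reduction = 10 × $24 = $240, leaving $1,500.
Low-Income Housing Credit: $91,400 meets or exceeds the $84,600 cutoff, so the credit is $0.
Total: $1,490 + $2,190 + $1,500 + $0 = $5,180.

$5,180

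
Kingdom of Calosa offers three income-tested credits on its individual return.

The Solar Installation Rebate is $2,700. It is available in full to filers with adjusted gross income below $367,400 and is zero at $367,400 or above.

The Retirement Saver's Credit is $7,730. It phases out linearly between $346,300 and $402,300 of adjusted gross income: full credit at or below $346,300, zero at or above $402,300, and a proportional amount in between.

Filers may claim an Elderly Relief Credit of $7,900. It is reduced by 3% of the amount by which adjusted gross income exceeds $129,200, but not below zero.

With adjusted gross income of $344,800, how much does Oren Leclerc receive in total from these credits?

Solar Installation Rebate: $344,800 is below the $367,400 cutoff, so the full $2,700 applies.
Retirement Saver's Credit: $344,800 is at or below the $346,300 threshold, so the full $7,730 applies.
Elderly Relief Credit: 3% of the $215,600 excess over $129,200 is $6,468; credit = $7,900 − $6,468 = $1,432.
Total: $2,700 + $7,730 + $1,432 = $11,862.

$11,862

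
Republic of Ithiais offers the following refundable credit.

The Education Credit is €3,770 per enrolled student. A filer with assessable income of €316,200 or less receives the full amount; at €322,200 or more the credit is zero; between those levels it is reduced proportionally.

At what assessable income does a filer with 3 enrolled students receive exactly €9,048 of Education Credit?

€317,400

Full credit = 3 × €3,770 = €11,310.
€9,048 is 9,048/11,310 of the full €11,310, so 2,262/11,310 of the €6,000 range has been used: income = €316,200 + €6,000 × 2,262/11,310 = €317,400.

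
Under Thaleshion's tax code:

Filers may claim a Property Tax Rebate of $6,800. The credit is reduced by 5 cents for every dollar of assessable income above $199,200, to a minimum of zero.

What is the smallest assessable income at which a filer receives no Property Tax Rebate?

$335,200

The credit falls by 5% of each dollar above $199,200, so it reaches zero when the excess is $6,800 / 5% = $136,000: income = $199,200 + $136,000 = $335,200.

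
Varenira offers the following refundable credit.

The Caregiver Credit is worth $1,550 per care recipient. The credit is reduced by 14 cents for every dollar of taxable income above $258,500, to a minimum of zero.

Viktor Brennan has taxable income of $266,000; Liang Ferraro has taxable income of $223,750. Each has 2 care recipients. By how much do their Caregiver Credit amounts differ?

$1,050

Viktor ($266,000): Caregiver Credit: base = 2 × $1,550 = $3,100. 14% of the $7,500 excess over $258,500 is $1,050; credit = $3,100 − $1,050 = $2,050.
Liang ($223,750): Caregiver Credit: base = 2 × $1,550 = $3,100. $223,750 is at or below the $258,500 threshold, so the full $3,100 applies.
Difference: |$2,050 − $3,100| = $1,050.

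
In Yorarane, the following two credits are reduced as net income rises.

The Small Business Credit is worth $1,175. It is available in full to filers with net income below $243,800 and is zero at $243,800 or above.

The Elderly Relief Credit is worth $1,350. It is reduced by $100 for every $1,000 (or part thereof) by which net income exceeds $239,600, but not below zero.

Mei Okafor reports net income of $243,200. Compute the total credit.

$2,125

Small Business Credit: $243,200 is below the $243,800 cutoff, so the full $1,175 applies.
Elderly Relief Credit: income exceeds $239,600 by $3,600, which is 4 full-or-partial $1,000 increments; reduction = 4 × $100 = $400, leaving $950.
Total: $1,175 + $950 = $2,125.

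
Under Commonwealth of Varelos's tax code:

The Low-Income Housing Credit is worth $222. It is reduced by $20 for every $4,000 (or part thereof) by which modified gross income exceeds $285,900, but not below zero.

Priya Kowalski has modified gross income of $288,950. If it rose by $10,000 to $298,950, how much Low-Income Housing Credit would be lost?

At $288,950 — income exceeds $285,900 by $3,050, which is 1 full-or-partial $4,000 increment; reduction = 1 × $20 = $20, leaving $202.
At $298,950 — income exceeds $285,900 by $13,050, which is 4 full-or-partial $4,000 increments; reduction = 4 × $20 = $80, leaving $142.
Lost: $202 − $142 = $60.

$60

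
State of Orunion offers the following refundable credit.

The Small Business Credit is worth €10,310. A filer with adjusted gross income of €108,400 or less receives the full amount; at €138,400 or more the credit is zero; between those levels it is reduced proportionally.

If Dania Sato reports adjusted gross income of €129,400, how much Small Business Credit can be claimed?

€3,093

Small Business Credit: €129,400 is €21,000 into a €30,000 phase-out range, leaving 9,000/30,000 of the credit: €10,310 × 9,000/30,000 = €3,093.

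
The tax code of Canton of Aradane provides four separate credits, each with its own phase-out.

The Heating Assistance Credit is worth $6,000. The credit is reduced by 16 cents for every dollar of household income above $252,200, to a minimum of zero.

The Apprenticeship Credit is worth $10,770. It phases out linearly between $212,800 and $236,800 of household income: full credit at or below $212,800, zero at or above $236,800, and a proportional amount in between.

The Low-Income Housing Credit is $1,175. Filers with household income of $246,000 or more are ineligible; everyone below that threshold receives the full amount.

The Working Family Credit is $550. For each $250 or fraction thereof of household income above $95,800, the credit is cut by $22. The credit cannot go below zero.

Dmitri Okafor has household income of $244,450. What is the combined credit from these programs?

$7,175

Heating Assistance Credit: $244,450 is at or below the $252,200 threshold, so the full $6,000 applies.
Apprenticeship Credit: $244,450 is at or above $236,800, so the credit is $0.
Low-Income Housing Credit: $244,450 is below the $246,000 cutoff, so the full $1,175 applies.
Working Family Credit: income exceeds $95,800 by $148,650 → 595 increments × $22 = $13,090 ≥ base, so the credit is $0.
Total: $6,000 + $0 + $1,175 + $0 = $7,175.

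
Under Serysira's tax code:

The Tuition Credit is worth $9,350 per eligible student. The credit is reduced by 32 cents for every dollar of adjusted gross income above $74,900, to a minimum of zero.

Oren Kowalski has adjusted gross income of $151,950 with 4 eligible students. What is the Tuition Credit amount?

Tuition Credit: base = 4 × $9,350 = $37,400. 32% of the $77,050 excess over $74,900 is $24,656; credit = $37,400 − $24,656 = $12,744.

$12,744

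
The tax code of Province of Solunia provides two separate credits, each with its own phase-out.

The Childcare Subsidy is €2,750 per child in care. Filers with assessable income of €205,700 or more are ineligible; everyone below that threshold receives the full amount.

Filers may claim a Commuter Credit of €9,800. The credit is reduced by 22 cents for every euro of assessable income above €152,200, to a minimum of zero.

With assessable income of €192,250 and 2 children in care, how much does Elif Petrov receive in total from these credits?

€6,489

Childcare Subsidy: base = 2 × €2,750 = €5,500. €192,250 is below the €205,700 cutoff, so the full €5,500 applies.
Commuter Credit: 22% of the €40,050 excess over €152,200 is €8,811; credit = €9,800 − €8,811 = €989.
Total: €5,500 + €989 = €6,489.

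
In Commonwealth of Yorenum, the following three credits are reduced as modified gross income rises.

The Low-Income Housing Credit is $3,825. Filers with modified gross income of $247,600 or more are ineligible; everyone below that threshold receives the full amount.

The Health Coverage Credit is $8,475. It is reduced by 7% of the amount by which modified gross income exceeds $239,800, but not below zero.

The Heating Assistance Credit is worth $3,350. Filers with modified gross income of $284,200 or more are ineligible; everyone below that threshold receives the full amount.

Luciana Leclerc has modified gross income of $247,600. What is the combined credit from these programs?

Low-Income Housing Credit: $247,600 meets or exceeds the $247,600 cutoff, so the credit is $0.
Health Coverage Credit: 7% of the $7,800 excess over $239,800 is $546; credit = $8,475 − $546 = $7,929.
Heating Assistance Credit: $247,600 is below the $284,200 cutoff, so the full $3,350 applies.
Total: $0 + $7,929 + $3,350 = $11,279.

$11,279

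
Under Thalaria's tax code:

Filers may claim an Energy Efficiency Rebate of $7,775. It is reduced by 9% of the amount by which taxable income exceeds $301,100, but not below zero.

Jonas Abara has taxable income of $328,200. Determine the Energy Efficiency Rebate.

$5,336

Energy Efficiency Rebate: 9% of the $27,100 excess over $301,100 is $2,439; credit = $7,775 − $2,439 = $5,336.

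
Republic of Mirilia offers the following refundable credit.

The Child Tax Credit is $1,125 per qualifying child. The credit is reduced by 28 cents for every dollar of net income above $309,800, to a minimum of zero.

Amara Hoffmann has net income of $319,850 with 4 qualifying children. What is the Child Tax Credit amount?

Child Tax Credit: base = 4 × $1,125 = $4,500. 28% of the $10,050 excess over $309,800 is $2,814; credit = $4,500 − $2,814 = $1,686.

$1,686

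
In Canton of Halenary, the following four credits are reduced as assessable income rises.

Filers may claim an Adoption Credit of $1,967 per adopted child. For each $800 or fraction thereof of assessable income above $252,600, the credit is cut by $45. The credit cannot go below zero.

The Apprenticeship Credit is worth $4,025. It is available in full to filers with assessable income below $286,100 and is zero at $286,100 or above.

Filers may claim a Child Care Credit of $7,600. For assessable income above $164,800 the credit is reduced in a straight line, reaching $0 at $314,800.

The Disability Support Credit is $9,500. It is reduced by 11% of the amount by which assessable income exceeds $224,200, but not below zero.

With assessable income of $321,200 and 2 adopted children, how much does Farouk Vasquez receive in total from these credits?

Adoption Credit: base = 2 × $1,967 = $3,934. income exceeds $252,600 by $68,600, which is 86 full-or-partial $800 increments; reduction = 86 × $45 = $3,870, leaving $64.
Apprenticeship Credit: $321,200 meets or exceeds the $286,100 cutoff, so the credit is $0.
Child Care Credit: $321,200 is at or above $314,800, so the credit is $0.
Disability Support Credit: 11% of the $97,000 excess over $224,200 is $10,670 ≥ base, so the credit is $0.
Total: $64 + $0 + $0 + $0 = $64.

$64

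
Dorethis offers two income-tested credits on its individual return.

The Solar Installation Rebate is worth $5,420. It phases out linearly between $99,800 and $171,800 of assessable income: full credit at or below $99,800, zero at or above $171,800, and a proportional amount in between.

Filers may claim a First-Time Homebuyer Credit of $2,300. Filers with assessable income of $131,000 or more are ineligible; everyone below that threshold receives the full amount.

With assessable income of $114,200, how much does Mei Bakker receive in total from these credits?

$6,636

Solar Installation Rebate: $114,200 is $14,400 into a $72,000 phase-out range, leaving 57,600/72,000 of the credit: $5,420 × 57,600/72,000 = $4,336.
First-Time Homebuyer Credit: $114,200 is below the $131,000 cutoff, so the full $2,300 applies.
Total: $4,336 + $2,300 = $6,636.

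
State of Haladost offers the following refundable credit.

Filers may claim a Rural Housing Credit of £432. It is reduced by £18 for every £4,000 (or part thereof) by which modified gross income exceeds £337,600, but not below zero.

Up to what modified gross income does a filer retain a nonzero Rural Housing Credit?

£429,600

After 23 increments the reduction is 23 × £18 = £414, leaving £18; one more increment wipes it out. Increment 23 ends at excess 23 × £4,000 = £92,000, so the highest qualifying income is £337,600 + £92,000 = £429,600.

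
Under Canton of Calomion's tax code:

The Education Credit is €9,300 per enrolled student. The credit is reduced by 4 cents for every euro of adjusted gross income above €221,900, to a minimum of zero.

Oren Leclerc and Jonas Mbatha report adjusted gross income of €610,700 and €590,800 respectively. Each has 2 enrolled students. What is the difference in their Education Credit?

€796

Oren (€610,700): Education Credit: base = 2 × €9,300 = €18,600. 4% of the €388,800 excess over €221,900 is €15,552; credit = €18,600 − €15,552 = €3,048.
Jonas (€590,800): Education Credit: base = 2 × €9,300 = €18,600. 4% of the €368,900 excess over €221,900 is €14,756; credit = €18,600 − €14,756 = €3,844.
Difference: |€3,048 − €3,844| = €796.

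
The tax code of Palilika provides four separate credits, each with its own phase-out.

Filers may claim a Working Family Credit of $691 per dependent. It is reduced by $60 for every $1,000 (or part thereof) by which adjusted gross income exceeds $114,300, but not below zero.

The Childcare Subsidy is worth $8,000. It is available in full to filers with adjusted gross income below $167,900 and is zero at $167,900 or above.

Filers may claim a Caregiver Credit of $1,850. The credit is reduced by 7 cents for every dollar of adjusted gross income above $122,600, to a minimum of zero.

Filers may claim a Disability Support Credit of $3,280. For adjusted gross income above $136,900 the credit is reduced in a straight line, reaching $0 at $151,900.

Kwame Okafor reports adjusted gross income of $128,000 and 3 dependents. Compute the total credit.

$13,985

Working Family Credit: base = 3 × $691 = $2,073. income exceeds $114,300 by $13,700, which is 14 full-or-partial $1,000 increments; reduction = 14 × $60 = $840, leaving $1,233.
Childcare Subsidy: $128,000 is below the $167,900 cutoff, so the full $8,000 applies.
Caregiver Credit: 7% of the $5,400 excess over $122,600 is $378; credit = $1,850 − $378 = $1,472.
Disability Support Credit: $128,000 is at or below the $136,900 threshold, so the full $3,280 applies.
Total: $1,233 + $8,000 + $1,472 + $3,280 = $13,985.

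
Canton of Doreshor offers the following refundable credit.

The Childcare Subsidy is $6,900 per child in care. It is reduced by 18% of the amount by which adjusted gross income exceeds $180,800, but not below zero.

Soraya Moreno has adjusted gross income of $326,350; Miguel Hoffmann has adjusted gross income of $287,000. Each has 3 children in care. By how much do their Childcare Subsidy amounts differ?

Soraya ($326,350): Childcare Subsidy: base = 3 × $6,900 = $20,700. 18% of the $145,550 excess over $180,800 is $26,199 ≥ base, so the credit is $0.
Miguel ($287,000): Childcare Subsidy: base = 3 × $6,900 = $20,700. 18% of the $106,200 excess over $180,800 is $19,116; credit = $20,700 − $19,116 = $1,584.
Difference: |$0 − $1,584| = $1,584.

$1,584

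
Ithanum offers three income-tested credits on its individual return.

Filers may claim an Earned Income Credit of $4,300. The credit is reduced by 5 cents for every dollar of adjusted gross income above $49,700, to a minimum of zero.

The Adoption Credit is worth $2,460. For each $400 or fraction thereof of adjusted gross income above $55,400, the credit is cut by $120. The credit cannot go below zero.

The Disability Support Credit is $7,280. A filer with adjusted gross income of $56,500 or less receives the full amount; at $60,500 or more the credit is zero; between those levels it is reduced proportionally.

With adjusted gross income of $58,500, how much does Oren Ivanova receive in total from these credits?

$9,000

Earned Income Credit: 5% of the $8,800 excess over $49,700 is $440; credit = $4,300 − $440 = $3,860.
Adoption Credit: income exceeds $55,400 by $3,100, which is 8 full-or-partial $400 increments; reduction = 8 × $120 = $960, leaving $1,500.
Disability Support Credit: $58,500 is $2,000 into a $4,000 phase-out range, leaving 2,000/4,000 of the credit: $7,280 × 2,000/4,000 = $3,640.
Total: $3,860 + $1,500 + $3,640 = $9,000.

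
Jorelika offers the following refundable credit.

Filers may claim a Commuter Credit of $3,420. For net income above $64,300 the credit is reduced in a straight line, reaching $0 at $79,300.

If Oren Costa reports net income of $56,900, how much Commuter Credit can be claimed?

$3,420

Commuter Credit: $56,900 is at or below the $64,300 threshold, so the full $3,420 applies.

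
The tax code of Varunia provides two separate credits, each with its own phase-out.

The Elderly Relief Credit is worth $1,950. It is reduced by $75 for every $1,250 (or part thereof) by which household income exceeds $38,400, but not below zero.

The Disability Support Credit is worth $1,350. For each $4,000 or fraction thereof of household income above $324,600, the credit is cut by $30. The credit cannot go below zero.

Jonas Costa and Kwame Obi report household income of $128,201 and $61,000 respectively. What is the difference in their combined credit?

$525

Jonas ($128,201): Elderly Relief Credit: income exceeds $38,400 by $89,801 → 72 increments × $75 = $5,400 ≥ base, so the credit is $0. Disability Support Credit: $128,201 is at or below the $324,600 threshold, so the full $1,350 applies. total $0 + $1,350 = $1,350
Kwame ($61,000): Elderly Relief Credit: income exceeds $38,400 by $22,600, which is 19 full-or-partial $1,250 increments; reduction = 19 × $75 = $1,425, leaving $525. Disability Support Credit: $61,000 is at or below the $324,600 threshold, so the full $1,350 applies. total $525 + $1,350 = $1,875
Difference: |$1,350 − $1,875| = $525.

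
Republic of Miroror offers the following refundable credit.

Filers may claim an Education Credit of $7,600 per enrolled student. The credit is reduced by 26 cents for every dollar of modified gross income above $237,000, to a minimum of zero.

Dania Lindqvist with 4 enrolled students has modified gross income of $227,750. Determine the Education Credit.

Education Credit: base = 4 × $7,600 = $30,400. $227,750 is at or below the $237,000 threshold, so the full $30,400 applies.

$30,400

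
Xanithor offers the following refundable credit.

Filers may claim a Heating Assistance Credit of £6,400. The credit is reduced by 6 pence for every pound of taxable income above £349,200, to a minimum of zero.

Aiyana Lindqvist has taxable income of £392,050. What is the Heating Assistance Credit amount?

£3,829

Heating Assistance Credit: 6% of the £42,850 excess over £349,200 is £2,571; credit = £6,400 − £2,571 = £3,829.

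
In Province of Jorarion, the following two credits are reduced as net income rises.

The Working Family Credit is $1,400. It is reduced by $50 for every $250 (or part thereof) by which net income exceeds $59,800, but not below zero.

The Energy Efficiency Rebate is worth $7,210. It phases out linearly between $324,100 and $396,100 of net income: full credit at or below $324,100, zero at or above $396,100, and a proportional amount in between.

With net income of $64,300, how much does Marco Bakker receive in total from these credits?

$7,710

Working Family Credit: income exceeds $59,800 by $4,500, which is 18 full-or-partial $250 increments; reduction = 18 × $50 = $900, leaving $500.
Energy Efficiency Rebate: $64,300 is at or below the $324,100 threshold, so the full $7,210 applies.
Total: $500 + $7,210 = $7,710.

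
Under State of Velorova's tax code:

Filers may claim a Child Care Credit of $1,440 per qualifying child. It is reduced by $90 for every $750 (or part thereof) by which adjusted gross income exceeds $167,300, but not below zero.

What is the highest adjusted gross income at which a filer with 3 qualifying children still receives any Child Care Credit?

$202,550

Full credit = 3 × $1,440 = $4,320.
After 47 increments the reduction is 47 × $90 = $4,230, leaving $90; one more increment wipes it out. Increment 47 ends at excess 47 × $750 = $35,250, so the highest qualifying income is $167,300 + $35,250 = $202,550.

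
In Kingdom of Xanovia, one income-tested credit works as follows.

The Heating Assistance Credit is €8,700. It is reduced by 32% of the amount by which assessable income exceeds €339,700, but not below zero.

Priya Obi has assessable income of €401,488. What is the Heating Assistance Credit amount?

€0

Heating Assistance Credit: 32% of the €61,788 excess over €339,700 is €19,772.16 ≥ base, so the credit is €0.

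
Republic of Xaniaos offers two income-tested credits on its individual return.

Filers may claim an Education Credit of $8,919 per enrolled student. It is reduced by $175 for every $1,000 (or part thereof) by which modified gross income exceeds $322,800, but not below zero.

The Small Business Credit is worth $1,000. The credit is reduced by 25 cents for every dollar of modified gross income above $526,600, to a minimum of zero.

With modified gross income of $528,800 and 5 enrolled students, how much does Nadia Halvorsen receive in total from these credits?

Education Credit: base = 5 × $8,919 = $44,595. income exceeds $322,800 by $206,000, which is 206 full-or-partial $1,000 increments; reduction = 206 × $175 = $36,050, leaving $8,545.
Small Business Credit: 25% of the $2,200 excess over $526,600 is $550; credit = $1,000 − $550 = $450.
Total: $8,545 + $450 = $8,995.

$8,995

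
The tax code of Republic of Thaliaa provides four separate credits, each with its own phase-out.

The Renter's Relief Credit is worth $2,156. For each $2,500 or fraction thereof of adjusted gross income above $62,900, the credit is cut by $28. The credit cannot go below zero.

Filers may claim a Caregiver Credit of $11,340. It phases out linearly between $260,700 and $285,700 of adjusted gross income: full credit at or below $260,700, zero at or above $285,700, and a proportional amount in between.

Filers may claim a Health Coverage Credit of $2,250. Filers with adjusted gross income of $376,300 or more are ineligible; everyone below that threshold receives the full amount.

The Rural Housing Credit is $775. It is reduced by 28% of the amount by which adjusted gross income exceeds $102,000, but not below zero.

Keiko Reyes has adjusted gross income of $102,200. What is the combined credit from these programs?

$16,017

Renter's Relief Credit: income exceeds $62,900 by $39,300, which is 16 full-or-partial $2,500 increments; reduction = 16 × $28 = $448, leaving $1,708.
Caregiver Credit: $102,200 is at or below the $260,700 threshold, so the full $11,340 applies.
Health Coverage Credit: $102,200 is below the $376,300 cutoff, so the full $2,250 applies.
Rural Housing Credit: 28% of the $200 excess over $102,000 is $56; credit = $775 − $56 = $719.
Total: $1,708 + $11,340 + $2,250 + $719 = $16,017.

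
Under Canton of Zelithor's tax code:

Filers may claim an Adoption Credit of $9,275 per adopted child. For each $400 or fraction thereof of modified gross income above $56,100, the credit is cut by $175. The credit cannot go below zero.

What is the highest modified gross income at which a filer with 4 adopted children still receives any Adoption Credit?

Full credit = 4 × $9,275 = $37,100.
After 211 increments the reduction is 211 × $175 = $36,925, leaving $175; one more increment wipes it out. Increment 211 ends at excess 211 × $400 = $84,400, so the highest qualifying income is $56,100 + $84,400 = $140,500.

$140,500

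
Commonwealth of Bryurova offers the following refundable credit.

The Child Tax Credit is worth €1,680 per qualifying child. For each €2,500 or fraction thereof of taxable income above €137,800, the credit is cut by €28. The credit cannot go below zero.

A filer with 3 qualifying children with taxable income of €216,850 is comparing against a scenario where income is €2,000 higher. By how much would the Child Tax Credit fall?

€28

At €216,850 — base = 3 × €1,680 = €5,040. income exceeds €137,800 by €79,050, which is 32 full-or-partial €2,500 increments; reduction = 32 × €28 = €896, leaving €4,144.
At €218,850 — base = 3 × €1,680 = €5,040. income exceeds €137,800 by €81,050, which is 33 full-or-partial €2,500 increments; reduction = 33 × €28 = €924, leaving €4,116.
Lost: €4,144 − €4,116 = €28.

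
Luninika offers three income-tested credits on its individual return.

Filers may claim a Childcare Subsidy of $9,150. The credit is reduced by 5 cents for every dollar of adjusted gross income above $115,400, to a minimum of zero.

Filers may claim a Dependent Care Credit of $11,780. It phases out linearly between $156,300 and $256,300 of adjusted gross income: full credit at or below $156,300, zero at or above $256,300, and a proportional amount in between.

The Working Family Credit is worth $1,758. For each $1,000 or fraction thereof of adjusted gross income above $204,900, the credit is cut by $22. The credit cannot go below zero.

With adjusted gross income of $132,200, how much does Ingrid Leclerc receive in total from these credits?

Childcare Subsidy: 5% of the $16,800 excess over $115,400 is $840; credit = $9,150 − $840 = $8,310.
Dependent Care Credit: $132,200 is at or below the $156,300 threshold, so the full $11,780 applies.
Working Family Credit: $132,200 is at or below the $204,900 threshold, so the full $1,758 applies.
Total: $8,310 + $11,780 + $1,758 = $21,848.

$21,848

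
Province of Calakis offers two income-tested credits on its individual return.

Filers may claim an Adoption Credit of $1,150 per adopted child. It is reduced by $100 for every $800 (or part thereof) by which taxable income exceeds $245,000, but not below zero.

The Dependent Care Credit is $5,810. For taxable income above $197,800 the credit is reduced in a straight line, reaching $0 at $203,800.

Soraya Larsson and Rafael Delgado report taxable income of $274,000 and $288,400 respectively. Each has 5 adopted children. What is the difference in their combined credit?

$1,800

Soraya ($274,000): Adoption Credit: base = 5 × $1,150 = $5,750. income exceeds $245,000 by $29,000, which is 37 full-or-partial $800 increments; reduction = 37 × $100 = $3,700, leaving $2,050. Dependent Care Credit: $274,000 is at or above $203,800, so the credit is $0. total $2,050 + $0 = $2,050
Rafael ($288,400): Adoption Credit: base = 5 × $1,150 = $5,750. income exceeds $245,000 by $43,400, which is 55 full-or-partial $800 increments; reduction = 55 × $100 = $5,500, leaving $250. Dependent Care Credit: $288,400 is at or above $203,800, so the credit is $0. total $250 + $0 = $250
Difference: |$2,050 − $250| = $1,800.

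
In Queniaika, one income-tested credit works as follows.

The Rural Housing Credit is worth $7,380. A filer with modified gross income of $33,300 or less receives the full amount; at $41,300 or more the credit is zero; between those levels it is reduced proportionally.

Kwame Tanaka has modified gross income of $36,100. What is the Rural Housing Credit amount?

Rural Housing Credit: $36,100 is $2,800 into a $8,000 phase-out range, leaving 5,200/8,000 of the credit: $7,380 × 5,200/8,000 = $4,797.

$4,797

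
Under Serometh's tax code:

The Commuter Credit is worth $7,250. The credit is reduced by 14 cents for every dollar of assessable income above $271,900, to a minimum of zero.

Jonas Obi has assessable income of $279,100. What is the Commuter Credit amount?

$6,242

Commuter Credit: 14% of the $7,200 excess over $271,900 is $1,008; credit = $7,250 − $1,008 = $6,242.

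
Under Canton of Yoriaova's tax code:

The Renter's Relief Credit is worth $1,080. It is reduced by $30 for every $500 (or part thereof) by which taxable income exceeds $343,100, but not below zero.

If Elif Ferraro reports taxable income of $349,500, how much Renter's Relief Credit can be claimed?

$690

Renter's Relief Credit: income exceeds $343,100 by $6,400, which is 13 full-or-partial $500 increments; reduction = 13 × $30 = $390, leaving $690.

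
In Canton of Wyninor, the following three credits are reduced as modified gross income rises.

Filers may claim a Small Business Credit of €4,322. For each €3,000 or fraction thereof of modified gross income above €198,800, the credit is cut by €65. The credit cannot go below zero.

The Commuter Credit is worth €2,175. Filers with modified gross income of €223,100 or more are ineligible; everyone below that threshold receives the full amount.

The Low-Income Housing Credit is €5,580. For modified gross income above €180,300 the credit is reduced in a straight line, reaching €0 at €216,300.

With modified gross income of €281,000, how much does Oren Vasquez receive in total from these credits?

€2,502

Small Business Credit: income exceeds €198,800 by €82,200, which is 28 full-or-partial €3,000 increments; reduction = 28 × €65 = €1,820, leaving €2,502.
Commuter Credit: €281,000 meets or exceeds the €223,100 cutoff, so the credit is €0.
Low-Income Housing Credit: €281,000 is at or above €216,300, so the credit is €0.
Total: €2,502 + €0 + €0 = €2,502.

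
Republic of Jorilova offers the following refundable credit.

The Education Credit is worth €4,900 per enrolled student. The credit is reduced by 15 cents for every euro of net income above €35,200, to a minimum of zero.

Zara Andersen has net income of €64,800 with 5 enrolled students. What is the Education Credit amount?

€20,060

Education Credit: base = 5 × €4,900 = €24,500. 15% of the €29,600 excess over €35,200 is €4,440; credit = €24,500 − €4,440 = €20,060.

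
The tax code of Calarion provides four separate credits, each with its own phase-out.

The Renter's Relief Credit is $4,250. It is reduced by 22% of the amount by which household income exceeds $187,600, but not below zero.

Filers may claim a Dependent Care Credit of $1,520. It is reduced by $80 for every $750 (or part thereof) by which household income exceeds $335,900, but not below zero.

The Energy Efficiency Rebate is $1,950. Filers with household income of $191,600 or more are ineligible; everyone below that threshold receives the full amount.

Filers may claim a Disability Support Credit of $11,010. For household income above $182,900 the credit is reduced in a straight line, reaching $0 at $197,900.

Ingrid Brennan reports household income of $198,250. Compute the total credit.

Renter's Relief Credit: 22% of the $10,650 excess over $187,600 is $2,343; credit = $4,250 − $2,343 = $1,907.
Dependent Care Credit: $198,250 is at or below the $335,900 threshold, so the full $1,520 applies.
Energy Efficiency Rebate: $198,250 meets or exceeds the $191,600 cutoff, so the credit is $0.
Disability Support Credit: $198,250 is at or above $197,900, so the credit is $0.
Total: $1,907 + $1,520 + $0 + $0 = $3,427.

$3,427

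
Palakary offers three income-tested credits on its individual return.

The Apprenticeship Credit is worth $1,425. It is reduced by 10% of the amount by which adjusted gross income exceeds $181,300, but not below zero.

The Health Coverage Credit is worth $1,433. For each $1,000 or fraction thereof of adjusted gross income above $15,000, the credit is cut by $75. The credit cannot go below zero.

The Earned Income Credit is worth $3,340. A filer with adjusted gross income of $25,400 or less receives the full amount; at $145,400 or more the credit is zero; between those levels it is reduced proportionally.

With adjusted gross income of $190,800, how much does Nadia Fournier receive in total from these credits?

$475

Apprenticeship Credit: 10% of the $9,500 excess over $181,300 is $950; credit = $1,425 − $950 = $475.
Health Coverage Credit: income exceeds $15,000 by $175,800 → 176 increments × $75 = $13,200 ≥ base, so the credit is $0.
Earned Income Credit: $190,800 is at or above $145,400, so the credit is $0.
Total: $475 + $0 + $0 = $475.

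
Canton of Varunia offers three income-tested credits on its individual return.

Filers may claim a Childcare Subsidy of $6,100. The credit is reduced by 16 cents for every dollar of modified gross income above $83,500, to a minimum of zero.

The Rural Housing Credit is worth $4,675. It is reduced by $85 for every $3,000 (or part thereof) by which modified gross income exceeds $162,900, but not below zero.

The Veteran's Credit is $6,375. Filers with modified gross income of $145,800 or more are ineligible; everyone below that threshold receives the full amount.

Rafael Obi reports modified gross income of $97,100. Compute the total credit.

$14,974

Childcare Subsidy: 16% of the $13,600 excess over $83,500 is $2,176; credit = $6,100 − $2,176 = $3,924.
Rural Housing Credit: $97,100 is at or below the $162,900 threshold, so the full $4,675 applies.
Veteran's Credit: $97,100 is below the $145,800 cutoff, so the full $6,375 applies.
Total: $3,924 + $4,675 + $6,375 = $14,974.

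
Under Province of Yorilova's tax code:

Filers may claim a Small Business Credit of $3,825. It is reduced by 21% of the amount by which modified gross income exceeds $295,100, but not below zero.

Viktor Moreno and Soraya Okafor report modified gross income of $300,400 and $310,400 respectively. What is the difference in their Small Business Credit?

Viktor ($300,400): Small Business Credit: 21% of the $5,300 excess over $295,100 is $1,113; credit = $3,825 − $1,113 = $2,712.
Soraya ($310,400): Small Business Credit: 21% of the $15,300 excess over $295,100 is $3,213; credit = $3,825 − $3,213 = $612.
Difference: |$2,712 − $612| = $2,100.

$2,100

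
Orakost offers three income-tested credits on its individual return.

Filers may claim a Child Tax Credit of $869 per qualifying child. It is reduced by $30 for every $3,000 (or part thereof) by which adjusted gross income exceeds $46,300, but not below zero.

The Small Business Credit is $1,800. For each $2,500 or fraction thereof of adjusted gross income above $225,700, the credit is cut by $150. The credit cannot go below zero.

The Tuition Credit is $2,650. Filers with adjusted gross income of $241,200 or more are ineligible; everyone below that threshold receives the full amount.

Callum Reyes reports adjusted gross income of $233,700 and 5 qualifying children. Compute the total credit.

Child Tax Credit: base = 5 × $869 = $4,345. income exceeds $46,300 by $187,400, which is 63 full-or-partial $3,000 increments; reduction = 63 × $30 = $1,890, leaving $2,455.
Small Business Credit: income exceeds $225,700 by $8,000, which is 4 full-or-partial $2,500 increments; reduction = 4 × $150 = $600, leaving $1,200.
Tuition Credit: $233,700 is below the $241,200 cutoff, so the full $2,650 applies.
Total: $2,455 + $1,200 + $2,650 = $6,305.

$6,305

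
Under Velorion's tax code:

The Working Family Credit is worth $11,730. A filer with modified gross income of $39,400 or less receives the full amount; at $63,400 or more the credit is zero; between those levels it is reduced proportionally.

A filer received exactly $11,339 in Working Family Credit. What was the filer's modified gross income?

$11,339 is 11,339/11,730 of the full $11,730, so 391/11,730 of the $24,000 range has been used: income = $39,400 + $24,000 × 391/11,730 = $40,200.

$40,200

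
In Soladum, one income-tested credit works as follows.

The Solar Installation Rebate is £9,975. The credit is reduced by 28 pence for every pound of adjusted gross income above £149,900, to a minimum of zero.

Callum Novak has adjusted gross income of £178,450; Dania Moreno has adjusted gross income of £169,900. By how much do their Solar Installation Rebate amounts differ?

£2,394

Callum (£178,450): Solar Installation Rebate: 28% of the £28,550 excess over £149,900 is £7,994; credit = £9,975 − £7,994 = £1,981.
Dania (£169,900): Solar Installation Rebate: 28% of the £20,000 excess over £149,900 is £5,600; credit = £9,975 − £5,600 = £4,375.
Difference: |£1,981 − £4,375| = £2,394.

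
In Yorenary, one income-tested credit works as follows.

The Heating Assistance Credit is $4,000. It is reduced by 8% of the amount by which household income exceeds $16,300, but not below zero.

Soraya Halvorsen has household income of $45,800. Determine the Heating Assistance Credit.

$1,640

Heating Assistance Credit: 8% of the $29,500 excess over $16,300 is $2,360; credit = $4,000 − $2,360 = $1,640.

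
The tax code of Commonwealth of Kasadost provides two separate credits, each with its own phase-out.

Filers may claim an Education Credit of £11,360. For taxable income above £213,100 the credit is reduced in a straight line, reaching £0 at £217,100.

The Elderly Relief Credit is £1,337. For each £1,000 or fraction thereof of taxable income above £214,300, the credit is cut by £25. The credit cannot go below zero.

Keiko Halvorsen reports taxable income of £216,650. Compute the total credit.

£2,540

Education Credit: £216,650 is £3,550 into a £4,000 phase-out range, leaving 450/4,000 of the credit: £11,360 × 450/4,000 = £1,278.
Elderly Relief Credit: income exceeds £214,300 by £2,350, which is 3 full-or-partial £1,000 increments; reduction = 3 × £25 = £75, leaving £1,262.
Total: £1,278 + £1,262 = £2,540.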